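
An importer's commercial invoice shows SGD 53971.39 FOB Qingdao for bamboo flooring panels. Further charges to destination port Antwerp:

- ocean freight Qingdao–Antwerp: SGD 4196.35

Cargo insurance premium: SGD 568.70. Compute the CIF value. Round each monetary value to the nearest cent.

CIF value: SGD 58736.44

CIF = FOB price + freight + insurance
CIF = 53971.39 + 4196.35 + 568.70 = 58736.44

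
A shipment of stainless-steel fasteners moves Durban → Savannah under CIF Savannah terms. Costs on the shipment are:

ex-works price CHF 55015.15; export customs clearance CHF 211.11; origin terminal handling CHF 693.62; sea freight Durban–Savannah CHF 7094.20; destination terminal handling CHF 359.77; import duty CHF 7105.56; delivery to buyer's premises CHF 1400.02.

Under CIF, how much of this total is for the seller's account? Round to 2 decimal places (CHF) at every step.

CIF: the seller pays costs through ocean freight and marine insurance to the destination port.
Seller's account: goods 55015.15 + export clearance 211.11 + origin terminal 693.62 + freight 7094.20 = 63014.08
Buyer's account: destination terminal 359.77 + duty 7105.56 + delivery 1400.02 = 8865.35

Seller's account: CHF 63014.08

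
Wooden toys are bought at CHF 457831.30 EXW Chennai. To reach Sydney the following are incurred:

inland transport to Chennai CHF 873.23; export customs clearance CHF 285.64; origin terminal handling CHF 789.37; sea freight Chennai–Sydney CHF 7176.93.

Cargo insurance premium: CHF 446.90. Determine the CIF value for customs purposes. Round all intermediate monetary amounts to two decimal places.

CIF value: CHF 467403.37

CIF = EXW price + pre-shipment costs + freight + insurance
CIF = 457831.30 + 873.23 + 285.64 + 789.37 + 7176.93 + 446.90 = 467403.37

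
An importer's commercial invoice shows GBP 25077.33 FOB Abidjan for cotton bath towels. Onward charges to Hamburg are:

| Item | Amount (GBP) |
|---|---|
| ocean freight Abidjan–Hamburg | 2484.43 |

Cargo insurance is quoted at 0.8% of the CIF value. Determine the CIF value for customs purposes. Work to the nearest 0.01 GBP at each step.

Let C be the CIF value. C = FOB price + freight + 0.8% × C
C − 0.8% × C = 25077.33 + 2484.43
0.992 × C = 27561.76
C = 27561.76 / 0.992 = 27784.03
Insurance premium = 0.8% × 27784.03 = 222.27

CIF value: GBP 27784.03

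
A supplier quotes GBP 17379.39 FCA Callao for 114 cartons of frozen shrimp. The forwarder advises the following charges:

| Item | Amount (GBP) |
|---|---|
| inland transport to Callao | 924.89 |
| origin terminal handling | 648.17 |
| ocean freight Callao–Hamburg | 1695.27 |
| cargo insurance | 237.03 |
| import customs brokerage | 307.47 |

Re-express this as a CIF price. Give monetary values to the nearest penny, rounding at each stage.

CIF price: GBP 19959.86

Not relevant to the conversion: inland to port — on the seller under both FCA and CIF; already in the FCA price and stays in the CIF price. brokerage — on the buyer under both terms; not part of either seller's price.
From FCA to CIF, the seller additionally bears: origin terminal, freight, insurance.
CIF price = 17379.39 + 648.17 + 1695.27 + 237.03 = 19959.86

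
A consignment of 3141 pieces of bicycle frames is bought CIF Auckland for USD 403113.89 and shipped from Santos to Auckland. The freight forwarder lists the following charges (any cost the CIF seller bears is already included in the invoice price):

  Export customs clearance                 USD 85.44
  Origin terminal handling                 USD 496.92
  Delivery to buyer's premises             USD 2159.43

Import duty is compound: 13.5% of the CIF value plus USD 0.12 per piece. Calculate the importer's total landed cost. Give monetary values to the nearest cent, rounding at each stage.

CIF: the seller pays costs through ocean freight and marine insurance to the destination port.
Already in the invoice (seller's account under CIF): export clearance, origin terminal — exclude.
The CIF price already equals the CIF value: 403113.89
Ad valorem component: 403113.89 × 13.5% = 54420.38
Specific component: 3141 × 0.12 = 376.92
Import duty = 54420.38 + 376.92 = 54797.30
Buyer bears: delivery 2159.43 + duty 54797.30 = 56956.73
Landed cost = invoice 403113.89 + 56956.73 = 460070.62

Total landed cost: USD 460070.62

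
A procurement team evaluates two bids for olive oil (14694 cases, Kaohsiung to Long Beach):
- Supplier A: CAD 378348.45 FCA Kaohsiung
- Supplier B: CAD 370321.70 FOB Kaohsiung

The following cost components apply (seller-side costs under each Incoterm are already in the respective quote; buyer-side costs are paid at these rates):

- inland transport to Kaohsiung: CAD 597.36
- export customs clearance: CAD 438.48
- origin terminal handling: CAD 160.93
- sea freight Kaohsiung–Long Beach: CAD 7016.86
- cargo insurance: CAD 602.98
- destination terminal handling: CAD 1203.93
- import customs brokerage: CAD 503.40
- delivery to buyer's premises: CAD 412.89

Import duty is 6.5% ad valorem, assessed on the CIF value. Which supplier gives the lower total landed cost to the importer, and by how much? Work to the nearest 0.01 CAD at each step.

Supplier B is cheaper by CAD 8719.88

Supplier A (FCA):
CIF value = FCA price + origin terminal + freight + insurance = 378348.45 + 160.93 + 7016.86 + 602.98 = 386129.22
Import duty = 386129.22 × 6.5% = 25098.40
Buyer bears (A): 160.93 + 7016.86 + 602.98 + 1203.93 + 503.40 + 412.89 = 9900.99
Landed cost (A) = invoice 378348.45 + 9900.99 + duty 25098.40 = 413347.84
Supplier B (FOB):
CIF value = FOB price + freight + insurance = 370321.70 + 7016.86 + 602.98 = 377941.54
Import duty = 377941.54 × 6.5% = 24566.20
Buyer bears (B): 7016.86 + 602.98 + 1203.93 + 503.40 + 412.89 = 9740.06
Landed cost (B) = invoice 370321.70 + 9740.06 + duty 24566.20 = 404627.96
Difference = |413347.84 − 404627.96| = 8719.88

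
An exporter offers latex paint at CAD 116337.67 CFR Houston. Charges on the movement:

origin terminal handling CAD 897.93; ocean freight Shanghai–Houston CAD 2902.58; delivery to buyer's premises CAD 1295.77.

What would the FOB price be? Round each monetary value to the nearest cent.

FOB price: CAD 113435.09

Not relevant to the conversion: origin terminal — on the seller under both CFR and FOB; already in the CFR price and stays in the FOB price. delivery — on the buyer under both terms; not part of either seller's price.
From CFR to FOB, the seller no longer bears: freight.
FOB price = 116337.67 − 2902.58 = 113435.09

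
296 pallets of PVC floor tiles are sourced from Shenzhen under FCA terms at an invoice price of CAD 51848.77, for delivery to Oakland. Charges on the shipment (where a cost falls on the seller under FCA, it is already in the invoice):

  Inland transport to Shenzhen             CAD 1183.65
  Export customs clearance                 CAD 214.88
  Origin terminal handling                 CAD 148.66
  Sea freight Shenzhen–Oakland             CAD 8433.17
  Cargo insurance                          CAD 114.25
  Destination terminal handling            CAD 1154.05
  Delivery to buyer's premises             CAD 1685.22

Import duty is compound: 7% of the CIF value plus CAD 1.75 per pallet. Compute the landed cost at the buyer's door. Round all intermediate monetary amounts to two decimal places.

Total landed cost: CAD 68140.26

FCA: the seller delivers export-cleared goods to the carrier; the buyer bears costs from that point.
Already in the invoice (seller's account under FCA): inland to port, export clearance — exclude.
CIF value = FCA price + origin terminal + freight + insurance = 51848.77 + 148.66 + 8433.17 + 114.25 = 60544.85
Ad valorem component: 60544.85 × 7% = 4238.14
Specific component: 296 × 1.75 = 518.00
Import duty = 4238.14 + 518.00 = 4756.14
Buyer bears: origin terminal 148.66 + freight 8433.17 + insurance 114.25 + destination terminal 1154.05 + delivery 1685.22 + duty 4756.14 = 16291.49
Landed cost = invoice 51848.77 + 16291.49 = 68140.26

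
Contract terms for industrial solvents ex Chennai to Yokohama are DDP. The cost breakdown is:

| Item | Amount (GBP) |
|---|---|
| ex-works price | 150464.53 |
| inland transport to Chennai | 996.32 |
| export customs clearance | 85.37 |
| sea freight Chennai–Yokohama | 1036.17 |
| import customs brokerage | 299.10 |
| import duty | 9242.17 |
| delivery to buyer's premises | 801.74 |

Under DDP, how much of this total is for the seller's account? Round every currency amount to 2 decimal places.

Seller's account: GBP 162925.40

DDP: the seller bears all costs including import duty.
Seller's account: goods 150464.53 + inland to port 996.32 + export clearance 85.37 + freight 1036.17 + brokerage 299.10 + duty 9242.17 + delivery 801.74 = 162925.40
Buyer's account: 0.00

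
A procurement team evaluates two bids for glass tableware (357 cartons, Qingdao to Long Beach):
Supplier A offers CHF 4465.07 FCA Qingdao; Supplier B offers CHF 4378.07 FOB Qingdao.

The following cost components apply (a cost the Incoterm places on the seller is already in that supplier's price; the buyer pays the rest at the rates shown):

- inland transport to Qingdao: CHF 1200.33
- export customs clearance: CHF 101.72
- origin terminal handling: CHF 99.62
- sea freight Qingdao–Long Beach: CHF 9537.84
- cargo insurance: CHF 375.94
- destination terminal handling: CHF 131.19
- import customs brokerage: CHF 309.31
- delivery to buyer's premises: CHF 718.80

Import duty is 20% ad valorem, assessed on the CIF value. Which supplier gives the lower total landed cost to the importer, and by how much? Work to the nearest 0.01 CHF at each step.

Supplier B is cheaper by CHF 223.94

Supplier A (FCA):
CIF value = FCA price + origin terminal + freight + insurance = 4465.07 + 99.62 + 9537.84 + 375.94 = 14478.47
Import duty = 14478.47 × 20% = 2895.69
Buyer bears (A): 99.62 + 9537.84 + 375.94 + 131.19 + 309.31 + 718.80 = 11172.70
Landed cost (A) = invoice 4465.07 + 11172.70 + duty 2895.69 = 18533.46
Supplier B (FOB):
CIF value = FOB price + freight + insurance = 4378.07 + 9537.84 + 375.94 = 14291.85
Import duty = 14291.85 × 20% = 2858.37
Buyer bears (B): 9537.84 + 375.94 + 131.19 + 309.31 + 718.80 = 11073.08
Landed cost (B) = invoice 4378.07 + 11073.08 + duty 2858.37 = 18309.52
Difference = |18533.46 − 18309.52| = 223.94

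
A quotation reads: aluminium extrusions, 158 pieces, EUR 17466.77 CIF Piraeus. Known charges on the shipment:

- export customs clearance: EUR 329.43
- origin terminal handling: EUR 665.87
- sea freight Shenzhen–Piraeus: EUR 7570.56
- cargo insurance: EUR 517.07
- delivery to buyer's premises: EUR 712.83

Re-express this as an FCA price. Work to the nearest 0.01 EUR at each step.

FCA price: EUR 8713.27

Not relevant to the conversion: export clearance — on the seller under both CIF and FCA; already in the CIF price and stays in the FCA price. delivery — on the buyer under both terms; not part of either seller's price.
From CIF to FCA, the seller no longer bears: origin terminal, freight, insurance.
FCA price = 17466.77 − 665.87 − 7570.56 − 517.07 = 8713.27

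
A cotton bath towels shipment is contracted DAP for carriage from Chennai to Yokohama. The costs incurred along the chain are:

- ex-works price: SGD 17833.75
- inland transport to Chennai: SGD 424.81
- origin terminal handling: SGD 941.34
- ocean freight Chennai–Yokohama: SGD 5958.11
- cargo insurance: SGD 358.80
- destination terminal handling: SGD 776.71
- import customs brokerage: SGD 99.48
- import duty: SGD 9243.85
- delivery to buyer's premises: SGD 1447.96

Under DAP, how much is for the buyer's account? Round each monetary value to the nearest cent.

Buyer's account: SGD 9343.33

DAP: the seller bears all costs to the named destination except import duty and clearance.
Seller's account: goods 17833.75 + inland to port 424.81 + origin terminal 941.34 + freight 5958.11 + insurance 358.80 + destination terminal 776.71 + delivery 1447.96 = 27741.48
Buyer's account: brokerage 99.48 + duty 9243.85 = 9343.33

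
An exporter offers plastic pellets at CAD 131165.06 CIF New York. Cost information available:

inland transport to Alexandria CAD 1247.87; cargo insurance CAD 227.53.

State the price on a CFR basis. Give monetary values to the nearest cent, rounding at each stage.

Not relevant to the conversion: inland to port — on the seller under both CIF and CFR; already in the CIF price and stays in the CFR price.
From CIF to CFR, the seller no longer bears: insurance.
CFR price = 131165.06 − 227.53 = 130937.53

CFR price: CAD 130937.53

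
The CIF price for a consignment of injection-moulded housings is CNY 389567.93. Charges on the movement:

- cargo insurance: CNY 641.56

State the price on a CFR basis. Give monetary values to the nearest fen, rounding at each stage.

From CIF to CFR, the seller no longer bears: insurance.
CFR price = 389567.93 − 641.56 = 388926.37

CFR price: CNY 388926.37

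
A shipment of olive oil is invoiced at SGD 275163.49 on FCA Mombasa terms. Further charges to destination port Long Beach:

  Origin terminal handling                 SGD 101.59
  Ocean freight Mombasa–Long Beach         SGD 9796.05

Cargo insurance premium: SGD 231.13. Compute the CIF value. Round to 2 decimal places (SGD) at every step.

CIF value: SGD 285292.26

CIF = FCA price + pre-shipment costs + freight + insurance
CIF = 275163.49 + 101.59 + 9796.05 + 231.13 = 285292.26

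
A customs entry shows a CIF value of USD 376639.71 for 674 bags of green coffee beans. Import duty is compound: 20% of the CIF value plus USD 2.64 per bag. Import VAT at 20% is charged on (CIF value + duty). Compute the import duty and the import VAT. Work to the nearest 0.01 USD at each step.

Ad valorem component: 376639.71 × 20% = 75327.94
Specific component: 674 × 2.64 = 1779.36
Import duty = 75327.94 + 1779.36 = 77107.30
VAT base = CIF + duty = 376639.71 + 77107.30 = 453747.01
Import VAT = 453747.01 × 20% = 90749.40

Import duty: USD 77107.30; import VAT: USD 90749.40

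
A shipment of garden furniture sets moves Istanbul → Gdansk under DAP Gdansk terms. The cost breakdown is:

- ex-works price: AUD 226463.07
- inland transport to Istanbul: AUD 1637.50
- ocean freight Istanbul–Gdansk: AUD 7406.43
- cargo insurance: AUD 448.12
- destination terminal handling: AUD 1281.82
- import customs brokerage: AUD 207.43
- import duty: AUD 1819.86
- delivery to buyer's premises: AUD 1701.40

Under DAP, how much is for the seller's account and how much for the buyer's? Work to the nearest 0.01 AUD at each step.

Seller: AUD 238938.34; buyer: AUD 2027.29

DAP: the seller bears all costs to the named destination except import duty and clearance.
Seller's account: goods 226463.07 + inland to port 1637.50 + freight 7406.43 + insurance 448.12 + destination terminal 1281.82 + delivery 1701.40 = 238938.34
Buyer's account: brokerage 207.43 + duty 1819.86 = 2027.29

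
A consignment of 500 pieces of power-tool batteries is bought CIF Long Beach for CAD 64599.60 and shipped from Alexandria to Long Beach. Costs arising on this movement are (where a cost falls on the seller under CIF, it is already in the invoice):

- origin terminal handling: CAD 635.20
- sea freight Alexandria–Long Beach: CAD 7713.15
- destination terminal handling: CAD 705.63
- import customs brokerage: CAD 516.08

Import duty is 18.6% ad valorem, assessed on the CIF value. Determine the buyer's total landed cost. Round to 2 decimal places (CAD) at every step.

CIF: the seller pays costs through ocean freight and marine insurance to the destination port.
Already in the invoice (seller's account under CIF): origin terminal, freight — exclude.
The CIF price already equals the CIF value: 64599.60
Import duty = 64599.60 × 18.6% = 12015.53
Buyer bears: destination terminal 705.63 + brokerage 516.08 + duty 12015.53 = 13237.24
Landed cost = invoice 64599.60 + 13237.24 = 77836.84

Total landed cost: CAD 77836.84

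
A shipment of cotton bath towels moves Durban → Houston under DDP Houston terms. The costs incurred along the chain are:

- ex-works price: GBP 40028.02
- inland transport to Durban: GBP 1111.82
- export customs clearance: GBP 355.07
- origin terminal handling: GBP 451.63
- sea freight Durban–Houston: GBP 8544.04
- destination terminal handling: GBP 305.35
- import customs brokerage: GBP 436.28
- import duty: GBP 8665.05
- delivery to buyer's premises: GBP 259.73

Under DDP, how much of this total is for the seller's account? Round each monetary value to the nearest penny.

Seller's account: GBP 60156.99

DDP: the seller bears all costs including import duty.
Seller's account: goods 40028.02 + inland to port 1111.82 + export clearance 355.07 + origin terminal 451.63 + freight 8544.04 + destination terminal 305.35 + brokerage 436.28 + duty 8665.05 + delivery 259.73 = 60156.99
Buyer's account: 0.00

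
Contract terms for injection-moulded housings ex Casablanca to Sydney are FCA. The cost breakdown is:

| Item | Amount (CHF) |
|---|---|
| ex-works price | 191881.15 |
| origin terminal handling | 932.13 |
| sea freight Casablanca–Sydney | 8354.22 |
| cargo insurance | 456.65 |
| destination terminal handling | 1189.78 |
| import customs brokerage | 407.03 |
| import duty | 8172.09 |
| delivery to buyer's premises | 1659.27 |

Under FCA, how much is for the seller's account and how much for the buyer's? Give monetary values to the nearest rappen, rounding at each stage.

Seller: CHF 191881.15; buyer: CHF 21171.17

FCA: the seller delivers export-cleared goods to the carrier; the buyer bears costs from that point.
Seller's account: goods 191881.15 = 191881.15
Buyer's account: origin terminal 932.13 + freight 8354.22 + insurance 456.65 + destination terminal 1189.78 + brokerage 407.03 + duty 8172.09 + delivery 1659.27 = 21171.17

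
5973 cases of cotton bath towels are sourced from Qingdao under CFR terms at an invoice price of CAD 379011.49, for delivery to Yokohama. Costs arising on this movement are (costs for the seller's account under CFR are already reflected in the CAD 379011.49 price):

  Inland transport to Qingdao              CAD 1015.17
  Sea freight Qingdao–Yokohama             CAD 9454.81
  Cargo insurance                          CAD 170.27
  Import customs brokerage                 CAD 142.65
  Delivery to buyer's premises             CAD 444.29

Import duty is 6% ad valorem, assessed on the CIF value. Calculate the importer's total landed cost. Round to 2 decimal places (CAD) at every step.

CFR: the seller pays costs through ocean freight to the destination port, but not insurance.
Already in the invoice (seller's account under CFR): inland to port, freight — exclude.
CIF value = CFR price + insurance = 379011.49 + 170.27 = 379181.76
Import duty = 379181.76 × 6% = 22750.91
Buyer bears: insurance 170.27 + brokerage 142.65 + delivery 444.29 + duty 22750.91 = 23508.12
Landed cost = invoice 379011.49 + 23508.12 = 402519.61

Total landed cost: CAD 402519.61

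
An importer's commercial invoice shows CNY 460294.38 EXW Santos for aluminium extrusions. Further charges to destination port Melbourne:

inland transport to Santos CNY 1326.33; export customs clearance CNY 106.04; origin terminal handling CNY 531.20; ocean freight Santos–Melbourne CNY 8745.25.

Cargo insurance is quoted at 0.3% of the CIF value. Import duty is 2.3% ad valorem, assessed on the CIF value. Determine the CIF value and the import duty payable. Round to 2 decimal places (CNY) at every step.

Let C be the CIF value. C = EXW price + pre-shipment costs + freight + 0.3% × C
C − 0.3% × C = 460294.38 + 1326.33 + 106.04 + 531.20 + 8745.25
0.997 × C = 471003.20
C = 471003.20 / 0.997 = 472420.46
Insurance premium = 0.3% × 472420.46 = 1417.26
Import duty = 472420.46 × 2.3% = 10865.67

CIF value: CNY 472420.46; import duty: CNY 10865.67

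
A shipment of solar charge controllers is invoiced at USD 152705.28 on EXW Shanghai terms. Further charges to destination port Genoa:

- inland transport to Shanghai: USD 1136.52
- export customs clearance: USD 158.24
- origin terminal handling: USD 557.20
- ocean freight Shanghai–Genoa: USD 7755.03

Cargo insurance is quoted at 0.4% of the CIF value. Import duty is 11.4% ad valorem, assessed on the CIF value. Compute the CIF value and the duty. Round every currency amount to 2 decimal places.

Let C be the CIF value. C = EXW price + pre-shipment costs + freight + 0.4% × C
C − 0.4% × C = 152705.28 + 1136.52 + 158.24 + 557.20 + 7755.03
0.996 × C = 162312.27
C = 162312.27 / 0.996 = 162964.13
Insurance premium = 0.4% × 162964.13 = 651.86
Import duty = 162964.13 × 11.4% = 18577.91

CIF value: USD 162964.13; import duty: USD 18577.91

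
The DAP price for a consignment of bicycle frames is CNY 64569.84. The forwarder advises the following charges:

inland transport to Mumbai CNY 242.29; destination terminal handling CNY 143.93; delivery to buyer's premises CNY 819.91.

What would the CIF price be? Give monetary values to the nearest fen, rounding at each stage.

CIF price: CNY 63606.00

Not relevant to the conversion: inland to port — on the seller under both DAP and CIF; already in the DAP price and stays in the CIF price.
From DAP to CIF, the seller no longer bears: destination terminal, delivery.
CIF price = 64569.84 − 143.93 − 819.91 = 63606.00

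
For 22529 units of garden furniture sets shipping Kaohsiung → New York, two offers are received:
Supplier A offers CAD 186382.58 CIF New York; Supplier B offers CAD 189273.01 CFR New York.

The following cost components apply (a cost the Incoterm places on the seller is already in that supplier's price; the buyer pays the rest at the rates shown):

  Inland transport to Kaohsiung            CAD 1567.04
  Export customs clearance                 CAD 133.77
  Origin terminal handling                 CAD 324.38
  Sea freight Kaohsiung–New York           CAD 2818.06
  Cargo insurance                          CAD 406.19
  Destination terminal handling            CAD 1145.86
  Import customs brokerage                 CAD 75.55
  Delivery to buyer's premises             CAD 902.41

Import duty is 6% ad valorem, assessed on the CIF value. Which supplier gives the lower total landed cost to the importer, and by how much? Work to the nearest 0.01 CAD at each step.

Supplier A is cheaper by CAD 3494.42

Supplier A (CIF):
The CIF price already equals the CIF value: 186382.58
Import duty = 186382.58 × 6% = 11182.95
Buyer bears (A): 1145.86 + 75.55 + 902.41 = 2123.82
Landed cost (A) = invoice 186382.58 + 2123.82 + duty 11182.95 = 199689.35
Supplier B (CFR):
CIF value = CFR price + insurance = 189273.01 + 406.19 = 189679.20
Import duty = 189679.20 × 6% = 11380.75
Buyer bears (B): 406.19 + 1145.86 + 75.55 + 902.41 = 2530.01
Landed cost (B) = invoice 189273.01 + 2530.01 + duty 11380.75 = 203183.77
Difference = |199689.35 − 203183.77| = 3494.42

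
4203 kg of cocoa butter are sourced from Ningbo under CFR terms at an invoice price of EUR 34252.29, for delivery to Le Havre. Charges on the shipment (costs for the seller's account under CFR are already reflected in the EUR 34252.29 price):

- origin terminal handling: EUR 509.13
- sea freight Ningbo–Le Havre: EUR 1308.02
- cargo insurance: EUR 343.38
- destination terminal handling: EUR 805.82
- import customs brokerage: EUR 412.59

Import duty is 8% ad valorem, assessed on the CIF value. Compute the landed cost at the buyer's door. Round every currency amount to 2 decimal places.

CFR: the seller pays costs through ocean freight to the destination port, but not insurance.
Already in the invoice (seller's account under CFR): origin terminal, freight — exclude.
CIF value = CFR price + insurance = 34252.29 + 343.38 = 34595.67
Import duty = 34595.67 × 8% = 2767.65
Buyer bears: insurance 343.38 + destination terminal 805.82 + brokerage 412.59 + duty 2767.65 = 4329.44
Landed cost = invoice 34252.29 + 4329.44 = 38581.73

Total landed cost: EUR 38581.73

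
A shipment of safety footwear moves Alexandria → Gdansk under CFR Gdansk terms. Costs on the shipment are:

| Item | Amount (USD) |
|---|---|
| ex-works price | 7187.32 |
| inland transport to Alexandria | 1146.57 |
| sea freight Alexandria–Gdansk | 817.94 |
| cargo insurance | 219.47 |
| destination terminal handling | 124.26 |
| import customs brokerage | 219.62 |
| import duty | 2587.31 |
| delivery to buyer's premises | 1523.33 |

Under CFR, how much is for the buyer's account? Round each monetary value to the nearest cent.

Buyer's account: USD 4673.99

CFR: the seller pays costs through ocean freight to the destination port, but not insurance.
Seller's account: goods 7187.32 + inland to port 1146.57 + freight 817.94 = 9151.83
Buyer's account: insurance 219.47 + destination terminal 124.26 + brokerage 219.62 + duty 2587.31 + delivery 1523.33 = 4673.99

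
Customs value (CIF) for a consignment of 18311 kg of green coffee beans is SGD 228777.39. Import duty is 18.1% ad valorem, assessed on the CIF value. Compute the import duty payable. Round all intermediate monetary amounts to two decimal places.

Import duty = 228777.39 × 18.1% = 41408.71

Import duty: SGD 41408.71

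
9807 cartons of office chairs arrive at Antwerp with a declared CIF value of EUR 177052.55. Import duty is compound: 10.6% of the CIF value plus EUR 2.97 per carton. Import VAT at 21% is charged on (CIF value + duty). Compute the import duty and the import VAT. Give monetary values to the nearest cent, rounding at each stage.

Ad valorem component: 177052.55 × 10.6% = 18767.57
Specific component: 9807 × 2.97 = 29126.79
Import duty = 18767.57 + 29126.79 = 47894.36
VAT base = CIF + duty = 177052.55 + 47894.36 = 224946.91
Import VAT = 224946.91 × 21% = 47238.85

Import duty: EUR 47894.36; import VAT: EUR 47238.85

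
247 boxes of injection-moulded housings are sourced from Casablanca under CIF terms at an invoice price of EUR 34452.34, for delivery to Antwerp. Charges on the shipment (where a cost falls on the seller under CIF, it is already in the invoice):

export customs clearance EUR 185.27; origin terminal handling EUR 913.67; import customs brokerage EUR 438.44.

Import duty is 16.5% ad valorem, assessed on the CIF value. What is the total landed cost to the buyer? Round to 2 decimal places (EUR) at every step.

Total landed cost: EUR 40575.42

CIF: the seller pays costs through ocean freight and marine insurance to the destination port.
Already in the invoice (seller's account under CIF): export clearance, origin terminal — exclude.
The CIF price already equals the CIF value: 34452.34
Import duty = 34452.34 × 16.5% = 5684.64
Buyer bears: brokerage 438.44 + duty 5684.64 = 6123.08
Landed cost = invoice 34452.34 + 6123.08 = 40575.42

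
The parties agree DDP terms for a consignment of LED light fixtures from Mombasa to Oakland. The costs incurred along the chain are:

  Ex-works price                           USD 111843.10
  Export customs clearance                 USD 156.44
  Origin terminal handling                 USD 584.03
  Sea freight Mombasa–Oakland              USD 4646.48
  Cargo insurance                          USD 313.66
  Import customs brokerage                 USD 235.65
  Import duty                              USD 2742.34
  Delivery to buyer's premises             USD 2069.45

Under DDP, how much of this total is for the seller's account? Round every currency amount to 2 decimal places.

Seller's account: USD 122591.15

DDP: the seller bears all costs including import duty.
Seller's account: goods 111843.10 + export clearance 156.44 + origin terminal 584.03 + freight 4646.48 + insurance 313.66 + brokerage 235.65 + duty 2742.34 + delivery 2069.45 = 122591.15
Buyer's account: 0.00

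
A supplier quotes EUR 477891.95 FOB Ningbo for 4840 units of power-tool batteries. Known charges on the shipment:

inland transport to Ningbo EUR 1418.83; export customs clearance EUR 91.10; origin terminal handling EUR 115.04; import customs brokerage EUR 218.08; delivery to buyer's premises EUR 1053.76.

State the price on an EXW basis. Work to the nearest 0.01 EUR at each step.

Not relevant to the conversion: brokerage, delivery — on the buyer under both terms; not part of either seller's price.
From FOB to EXW, the seller no longer bears: inland to port, export clearance, origin terminal.
EXW price = 477891.95 − 1418.83 − 91.10 − 115.04 = 476266.98

EXW price: EUR 476266.98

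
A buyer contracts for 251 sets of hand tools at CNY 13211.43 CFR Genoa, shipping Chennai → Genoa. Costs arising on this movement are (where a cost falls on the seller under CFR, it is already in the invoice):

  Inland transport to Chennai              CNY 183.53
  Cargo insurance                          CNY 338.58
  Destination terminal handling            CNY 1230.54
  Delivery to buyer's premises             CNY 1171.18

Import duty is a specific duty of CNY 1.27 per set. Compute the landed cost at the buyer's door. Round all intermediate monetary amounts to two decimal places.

Total landed cost: CNY 16270.50

CFR: the seller pays costs through ocean freight to the destination port, but not insurance.
Already in the invoice (seller's account under CFR): inland to port — exclude.
CIF value = CFR price + insurance = 13211.43 + 338.58 = 13550.01
Import duty = 251 × 1.27 = 318.77
Buyer bears: insurance 338.58 + destination terminal 1230.54 + delivery 1171.18 + duty 318.77 = 3059.07
Landed cost = invoice 13211.43 + 3059.07 = 16270.50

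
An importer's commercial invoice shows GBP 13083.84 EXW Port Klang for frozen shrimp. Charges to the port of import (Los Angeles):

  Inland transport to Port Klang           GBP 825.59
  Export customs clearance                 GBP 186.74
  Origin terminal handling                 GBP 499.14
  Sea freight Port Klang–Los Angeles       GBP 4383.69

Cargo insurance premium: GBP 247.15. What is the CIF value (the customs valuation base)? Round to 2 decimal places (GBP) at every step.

CIF value: GBP 19226.15

CIF = EXW price + pre-shipment costs + freight + insurance
CIF = 13083.84 + 825.59 + 186.74 + 499.14 + 4383.69 + 247.15 = 19226.15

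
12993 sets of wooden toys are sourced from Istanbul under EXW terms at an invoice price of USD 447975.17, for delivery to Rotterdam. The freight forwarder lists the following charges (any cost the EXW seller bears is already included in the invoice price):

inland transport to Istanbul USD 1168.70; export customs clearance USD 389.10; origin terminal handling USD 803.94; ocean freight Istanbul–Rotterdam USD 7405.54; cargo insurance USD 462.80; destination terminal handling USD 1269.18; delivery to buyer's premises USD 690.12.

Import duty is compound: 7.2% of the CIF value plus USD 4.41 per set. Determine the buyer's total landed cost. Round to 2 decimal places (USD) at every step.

Total landed cost: USD 550454.46

EXW: the seller makes goods available at their premises; the buyer bears all onward costs.
CIF value = EXW price + inland to port + export clearance + origin terminal + freight + insurance = 447975.17 + 1168.70 + 389.10 + 803.94 + 7405.54 + 462.80 = 458205.25
Ad valorem component: 458205.25 × 7.2% = 32990.78
Specific component: 12993 × 4.41 = 57299.13
Import duty = 32990.78 + 57299.13 = 90289.91
Buyer bears: inland to port 1168.70 + export clearance 389.10 + origin terminal 803.94 + freight 7405.54 + insurance 462.80 + destination terminal 1269.18 + delivery 690.12 + duty 90289.91 = 102479.29
Landed cost = invoice 447975.17 + 102479.29 = 550454.46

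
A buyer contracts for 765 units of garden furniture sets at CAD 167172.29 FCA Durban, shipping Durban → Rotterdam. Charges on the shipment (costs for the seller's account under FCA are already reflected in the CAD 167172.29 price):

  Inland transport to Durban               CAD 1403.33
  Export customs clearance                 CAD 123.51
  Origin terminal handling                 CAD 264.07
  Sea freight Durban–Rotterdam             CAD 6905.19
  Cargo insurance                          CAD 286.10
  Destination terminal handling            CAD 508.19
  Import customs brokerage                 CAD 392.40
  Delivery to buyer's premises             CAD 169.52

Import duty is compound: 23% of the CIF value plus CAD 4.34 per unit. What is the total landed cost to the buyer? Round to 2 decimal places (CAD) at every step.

Total landed cost: CAD 219182.22

FCA: the seller delivers export-cleared goods to the carrier; the buyer bears costs from that point.
Already in the invoice (seller's account under FCA): inland to port, export clearance — exclude.
CIF value = FCA price + origin terminal + freight + insurance = 167172.29 + 264.07 + 6905.19 + 286.10 = 174627.65
Ad valorem component: 174627.65 × 23% = 40164.36
Specific component: 765 × 4.34 = 3320.10
Import duty = 40164.36 + 3320.10 = 43484.46
Buyer bears: origin terminal 264.07 + freight 6905.19 + insurance 286.10 + destination terminal 508.19 + brokerage 392.40 + delivery 169.52 + duty 43484.46 = 52009.93
Landed cost = invoice 167172.29 + 52009.93 = 219182.22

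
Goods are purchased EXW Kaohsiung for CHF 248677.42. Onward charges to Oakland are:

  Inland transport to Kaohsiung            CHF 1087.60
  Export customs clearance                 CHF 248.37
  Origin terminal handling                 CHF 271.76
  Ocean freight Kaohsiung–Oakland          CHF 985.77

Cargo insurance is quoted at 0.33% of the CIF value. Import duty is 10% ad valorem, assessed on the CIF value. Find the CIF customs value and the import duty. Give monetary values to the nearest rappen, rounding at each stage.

Let C be the CIF value. C = EXW price + pre-shipment costs + freight + 0.33% × C
C − 0.33% × C = 248677.42 + 1087.60 + 248.37 + 271.76 + 985.77
0.9967 × C = 251270.92
C = 251270.92 / 0.9967 = 252102.86
Insurance premium = 0.33% × 252102.86 = 831.94
Import duty = 252102.86 × 10% = 25210.29

CIF value: CHF 252102.86; import duty: CHF 25210.29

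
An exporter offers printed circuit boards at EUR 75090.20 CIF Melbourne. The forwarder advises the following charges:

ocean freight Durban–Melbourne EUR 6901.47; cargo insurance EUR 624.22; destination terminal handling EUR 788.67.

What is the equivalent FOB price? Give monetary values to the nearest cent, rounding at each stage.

Not relevant to the conversion: destination terminal — on the buyer under both terms; not part of either seller's price.
From CIF to FOB, the seller no longer bears: freight, insurance.
FOB price = 75090.20 − 6901.47 − 624.22 = 67564.51

FOB price: EUR 67564.51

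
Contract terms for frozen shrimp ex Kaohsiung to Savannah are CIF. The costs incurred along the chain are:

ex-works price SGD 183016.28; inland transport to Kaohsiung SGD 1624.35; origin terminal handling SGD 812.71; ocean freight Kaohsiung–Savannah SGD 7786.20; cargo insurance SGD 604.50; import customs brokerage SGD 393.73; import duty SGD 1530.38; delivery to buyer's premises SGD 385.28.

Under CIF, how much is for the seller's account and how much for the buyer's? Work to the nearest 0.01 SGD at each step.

Seller: SGD 193844.04; buyer: SGD 2309.39

CIF: the seller pays costs through ocean freight and marine insurance to the destination port.
Seller's account: goods 183016.28 + inland to port 1624.35 + origin terminal 812.71 + freight 7786.20 + insurance 604.50 = 193844.04
Buyer's account: brokerage 393.73 + duty 1530.38 + delivery 385.28 = 2309.39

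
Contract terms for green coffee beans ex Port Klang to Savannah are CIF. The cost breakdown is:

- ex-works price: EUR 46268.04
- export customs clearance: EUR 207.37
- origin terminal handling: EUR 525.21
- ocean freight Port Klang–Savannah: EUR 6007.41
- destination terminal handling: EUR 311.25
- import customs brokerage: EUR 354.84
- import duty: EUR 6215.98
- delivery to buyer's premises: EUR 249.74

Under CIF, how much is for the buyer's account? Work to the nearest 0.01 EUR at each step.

CIF: the seller pays costs through ocean freight and marine insurance to the destination port.
Seller's account: goods 46268.04 + export clearance 207.37 + origin terminal 525.21 + freight 6007.41 = 53008.03
Buyer's account: destination terminal 311.25 + brokerage 354.84 + duty 6215.98 + delivery 249.74 = 7131.81

Buyer's account: EUR 7131.81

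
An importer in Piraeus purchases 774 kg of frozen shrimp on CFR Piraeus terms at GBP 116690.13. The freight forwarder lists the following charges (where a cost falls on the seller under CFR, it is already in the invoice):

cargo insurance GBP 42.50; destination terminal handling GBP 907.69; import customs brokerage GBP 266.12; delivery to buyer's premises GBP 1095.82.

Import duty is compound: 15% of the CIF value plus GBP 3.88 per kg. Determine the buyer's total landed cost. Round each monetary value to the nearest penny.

CFR: the seller pays costs through ocean freight to the destination port, but not insurance.
CIF value = CFR price + insurance = 116690.13 + 42.50 = 116732.63
Ad valorem component: 116732.63 × 15% = 17509.89
Specific component: 774 × 3.88 = 3003.12
Import duty = 17509.89 + 3003.12 = 20513.01
Buyer bears: insurance 42.50 + destination terminal 907.69 + brokerage 266.12 + delivery 1095.82 + duty 20513.01 = 22825.14
Landed cost = invoice 116690.13 + 22825.14 = 139515.27

Total landed cost: GBP 139515.27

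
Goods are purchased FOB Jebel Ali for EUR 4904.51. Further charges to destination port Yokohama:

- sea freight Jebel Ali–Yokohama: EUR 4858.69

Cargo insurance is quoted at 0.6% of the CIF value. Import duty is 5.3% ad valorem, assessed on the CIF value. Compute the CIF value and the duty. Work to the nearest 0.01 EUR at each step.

CIF value: EUR 9822.13; import duty: EUR 520.57

Let C be the CIF value. C = FOB price + freight + 0.6% × C
C − 0.6% × C = 4904.51 + 4858.69
0.994 × C = 9763.20
C = 9763.20 / 0.994 = 9822.13
Insurance premium = 0.6% × 9822.13 = 58.93
Import duty = 9822.13 × 5.3% = 520.57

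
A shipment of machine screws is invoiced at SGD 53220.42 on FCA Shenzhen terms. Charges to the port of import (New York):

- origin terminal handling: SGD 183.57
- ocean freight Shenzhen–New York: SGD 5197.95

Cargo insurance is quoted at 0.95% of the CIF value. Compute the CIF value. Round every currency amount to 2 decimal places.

Let C be the CIF value. C = FCA price + pre-shipment costs + freight + 0.95% × C
C − 0.95% × C = 53220.42 + 183.57 + 5197.95
0.9905 × C = 58601.94
C = 58601.94 / 0.9905 = 59164.00
Insurance premium = 0.95% × 59164.00 = 562.06

CIF value: SGD 59164.00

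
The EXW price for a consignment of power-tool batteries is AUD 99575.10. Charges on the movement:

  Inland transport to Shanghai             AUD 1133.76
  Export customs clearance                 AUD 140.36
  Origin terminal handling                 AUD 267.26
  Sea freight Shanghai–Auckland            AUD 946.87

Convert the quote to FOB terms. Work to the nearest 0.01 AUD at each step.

FOB price: AUD 101116.48

Not relevant to the conversion: freight — on the buyer under both terms; not part of either seller's price.
From EXW to FOB, the seller additionally bears: inland to port, export clearance, origin terminal.
FOB price = 99575.10 + 1133.76 + 140.36 + 267.26 = 101116.48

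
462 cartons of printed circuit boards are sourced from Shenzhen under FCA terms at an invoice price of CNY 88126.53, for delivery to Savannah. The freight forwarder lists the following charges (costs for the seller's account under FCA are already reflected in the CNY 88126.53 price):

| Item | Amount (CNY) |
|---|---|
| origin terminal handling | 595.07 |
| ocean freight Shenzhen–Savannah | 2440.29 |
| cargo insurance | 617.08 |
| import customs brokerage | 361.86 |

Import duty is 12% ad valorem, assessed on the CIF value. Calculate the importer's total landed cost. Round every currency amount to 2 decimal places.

Total landed cost: CNY 103154.31

FCA: the seller delivers export-cleared goods to the carrier; the buyer bears costs from that point.
CIF value = FCA price + origin terminal + freight + insurance = 88126.53 + 595.07 + 2440.29 + 617.08 = 91778.97
Import duty = 91778.97 × 12% = 11013.48
Buyer bears: origin terminal 595.07 + freight 2440.29 + insurance 617.08 + brokerage 361.86 + duty 11013.48 = 15027.78
Landed cost = invoice 88126.53 + 15027.78 = 103154.31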